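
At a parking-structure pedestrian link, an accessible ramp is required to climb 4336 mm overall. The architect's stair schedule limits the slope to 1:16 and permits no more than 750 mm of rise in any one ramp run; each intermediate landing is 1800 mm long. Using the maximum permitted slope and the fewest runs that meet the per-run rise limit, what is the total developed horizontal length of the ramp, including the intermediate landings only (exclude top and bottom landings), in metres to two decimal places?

78.38 m

4336 / 750 = 5.78, so 6 ramp runs are needed. That means 5 intermediate landings.
Horizontal run for 4336 mm of rise at 1:16 is 4336 × 16 = 69376 mm.
5 intermediate landings contribute 5 × 1800 = 9000 mm.
Developed length = 69376 + 9000 = 78376 mm.
= 78.38 m.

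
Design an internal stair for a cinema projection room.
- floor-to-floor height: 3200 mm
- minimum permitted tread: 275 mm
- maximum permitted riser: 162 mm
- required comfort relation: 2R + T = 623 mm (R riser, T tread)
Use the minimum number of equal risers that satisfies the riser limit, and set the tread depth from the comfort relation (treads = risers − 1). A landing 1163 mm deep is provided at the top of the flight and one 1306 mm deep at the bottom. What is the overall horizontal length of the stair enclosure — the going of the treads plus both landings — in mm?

8226 mm

⌈3200/162⌉ = 20 risers.
Riser R = 3200 / 20 = 160 mm, within the 162 mm limit.
Tread T = 623 − 2 × 160 = 303 mm (≥ 275 mm).
Treads = 20 − 1 = 19; going = 19 × 303 = 5757 mm.
Add landings: 5757 + 1163 + 1306 = 8226 mm.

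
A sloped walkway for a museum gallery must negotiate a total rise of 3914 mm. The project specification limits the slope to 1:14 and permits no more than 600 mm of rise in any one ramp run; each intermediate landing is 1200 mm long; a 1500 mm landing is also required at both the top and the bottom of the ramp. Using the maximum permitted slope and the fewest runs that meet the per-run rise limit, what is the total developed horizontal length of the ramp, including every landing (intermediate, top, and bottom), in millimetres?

64996 mm

⌈3914/600⌉ = 7 ramp runs. That means 6 intermediate landings.
Horizontal run for 3914 mm of rise at 1:14 is 3914 × 14 = 54796 mm.
Intermediate landings: 6 × 1200 = 7200 mm.
Top and bottom landings: 2 × 1500 = 3000 mm.
Total = 54796 + 7200 + 3000 = 64996 mm.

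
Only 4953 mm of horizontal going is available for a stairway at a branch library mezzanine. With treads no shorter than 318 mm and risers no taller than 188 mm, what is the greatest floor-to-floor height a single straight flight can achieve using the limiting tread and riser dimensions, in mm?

4953 / 318 = 15.58, so 15 treads fit.
Risers = treads + 1 = 16.
Maximum height = 16 × 188 = 3008 mm.

3008 mm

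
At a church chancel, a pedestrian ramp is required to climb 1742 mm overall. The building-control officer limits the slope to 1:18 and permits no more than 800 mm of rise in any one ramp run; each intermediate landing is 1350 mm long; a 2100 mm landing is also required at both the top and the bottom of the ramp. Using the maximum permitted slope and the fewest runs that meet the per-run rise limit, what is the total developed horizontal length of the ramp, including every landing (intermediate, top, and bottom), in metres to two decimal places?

⌈1742/800⌉ = 3 ramp runs. That means 2 intermediate landings.
Ramp run (horizontal) at 1:18: 1742 × 18 = 31356 mm.
2 intermediate landings contribute 2 × 1350 = 2700 mm.
Top and bottom landings: 2 × 2100 = 4200 mm.
Total = 31356 + 2700 + 4200 = 38256 mm.
= 38.26 m.

38.26 m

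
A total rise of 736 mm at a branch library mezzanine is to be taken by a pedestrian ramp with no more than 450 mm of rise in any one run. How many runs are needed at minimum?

⌈736/450⌉ = 2 ramp runs.

2 runs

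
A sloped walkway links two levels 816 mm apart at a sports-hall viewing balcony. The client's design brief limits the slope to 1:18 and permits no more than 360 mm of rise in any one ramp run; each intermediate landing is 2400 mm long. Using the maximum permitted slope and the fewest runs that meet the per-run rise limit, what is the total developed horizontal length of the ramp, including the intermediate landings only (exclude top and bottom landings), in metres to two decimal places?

816 / 360 = 2.267 → round up to 3 ramp runs. That means 2 intermediate landings.
Ramp run (horizontal) at 1:18: 816 × 18 = 14688 mm.
Intermediate landings: 2 × 2400 = 4800 mm.
Total developed length = 14688 + 4800 = 19488 mm.
= 19.49 m.

19.49 m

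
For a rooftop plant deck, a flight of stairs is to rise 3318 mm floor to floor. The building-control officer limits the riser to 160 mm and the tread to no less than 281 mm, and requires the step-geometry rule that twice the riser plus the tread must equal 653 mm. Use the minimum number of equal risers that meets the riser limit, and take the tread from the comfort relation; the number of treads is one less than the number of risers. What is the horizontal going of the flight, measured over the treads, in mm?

6740 mm

At most 160 each: 3318/160 = 20.74, giving 21 risers.
R = 3318 ÷ 21 = 158 mm.
Tread T = 653 − 2 × 158 = 337 mm (≥ 281 mm).
21 risers give 20 treads; going = 20 × 337 = 6740 mm.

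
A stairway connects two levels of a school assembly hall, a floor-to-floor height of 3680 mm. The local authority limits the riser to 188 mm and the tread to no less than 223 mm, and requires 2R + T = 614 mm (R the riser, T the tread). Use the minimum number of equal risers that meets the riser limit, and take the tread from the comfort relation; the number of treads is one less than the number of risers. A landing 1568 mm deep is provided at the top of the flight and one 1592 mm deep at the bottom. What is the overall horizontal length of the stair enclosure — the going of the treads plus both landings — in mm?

⌈3680/188⌉ = 20 risers.
Each riser is 3680/20 = 184 mm (≤ 188 mm).
From 2R + T = 614: T = 614 − 368 = 246 mm.
Treads = 20 − 1 = 19; going = 19 × 246 = 4674 mm.
Enclosure = 4674 + 1568 + 1592 = 7834 mm.

7834 mm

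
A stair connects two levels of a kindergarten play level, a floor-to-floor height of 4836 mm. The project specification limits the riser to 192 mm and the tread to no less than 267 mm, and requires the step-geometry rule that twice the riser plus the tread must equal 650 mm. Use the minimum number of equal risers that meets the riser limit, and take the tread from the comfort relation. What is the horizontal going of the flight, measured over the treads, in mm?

6950 mm

⌈4836/192⌉ = 26 risers.
Riser R = 4836 / 26 = 186 mm, within the 192 mm limit.
T = 650 − 2·186 = 278 mm, which satisfies the 267 mm minimum.
26 risers give 25 treads; going = 25 × 278 = 6950 mm.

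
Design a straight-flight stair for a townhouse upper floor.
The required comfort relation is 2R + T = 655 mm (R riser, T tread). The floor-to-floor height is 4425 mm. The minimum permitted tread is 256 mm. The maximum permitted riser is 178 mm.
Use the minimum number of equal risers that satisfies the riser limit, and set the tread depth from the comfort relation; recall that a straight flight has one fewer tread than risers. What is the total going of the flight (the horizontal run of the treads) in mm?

4425 / 178 = 24.860 → round up to 25 risers.
R = 4425 ÷ 25 = 177 mm.
From 2R + T = 655: T = 655 − 354 = 301 mm.
Going = (25 − 1) × 301 = 7224 mm.

7224 mm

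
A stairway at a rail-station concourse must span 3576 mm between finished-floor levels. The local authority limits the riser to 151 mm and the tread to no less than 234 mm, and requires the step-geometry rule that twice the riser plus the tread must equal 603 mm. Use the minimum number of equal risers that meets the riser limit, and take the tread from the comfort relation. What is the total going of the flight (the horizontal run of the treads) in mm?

7015 mm

⌈3576/151⌉ = 24 risers.
Each riser is 3576/24 = 149 mm (≤ 151 mm).
From 2R + T = 603: T = 603 − 298 = 305 mm.
Going = (24 − 1) × 305 = 7015 mm.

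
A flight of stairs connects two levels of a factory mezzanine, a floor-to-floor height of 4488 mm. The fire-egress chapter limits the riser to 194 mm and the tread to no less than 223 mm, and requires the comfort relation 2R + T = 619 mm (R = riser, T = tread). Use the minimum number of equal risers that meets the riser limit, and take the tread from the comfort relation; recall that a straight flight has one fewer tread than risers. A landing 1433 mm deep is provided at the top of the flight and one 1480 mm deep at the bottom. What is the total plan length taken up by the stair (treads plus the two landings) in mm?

8548 mm

4488 / 194 = 23.134 → round up to 24 risers.
Riser R = 4488 / 24 = 187 mm, within the 194 mm limit.
Tread T = 619 − 2 × 187 = 245 mm (≥ 223 mm).
Treads = 24 − 1 = 23; going = 23 × 245 = 5635 mm.
Enclosure = 5635 + 1433 + 1480 = 8548 mm.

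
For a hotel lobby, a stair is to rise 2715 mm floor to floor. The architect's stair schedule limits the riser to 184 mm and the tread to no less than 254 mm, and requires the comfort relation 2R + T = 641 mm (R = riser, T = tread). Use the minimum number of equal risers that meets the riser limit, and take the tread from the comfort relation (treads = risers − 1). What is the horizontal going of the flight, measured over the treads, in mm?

3906 mm

2715 / 184 = 14.755 → round up to 15 risers.
R = 2715 ÷ 15 = 181 mm.
Tread T = 641 − 2 × 181 = 279 mm (≥ 254 mm).
15 risers give 14 treads; going = 14 × 279 = 3906 mm.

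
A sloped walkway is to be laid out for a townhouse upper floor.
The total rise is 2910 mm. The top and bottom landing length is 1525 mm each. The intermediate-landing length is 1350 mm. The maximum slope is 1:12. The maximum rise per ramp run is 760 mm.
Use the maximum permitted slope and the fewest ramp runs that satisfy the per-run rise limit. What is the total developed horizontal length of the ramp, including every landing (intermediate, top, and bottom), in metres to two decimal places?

42.02 m

2910 / 760 = 3.83, so 4 ramp runs are needed. That means 3 intermediate landings.
Horizontal run for 2910 mm of rise at 1:12 is 2910 × 12 = 34920 mm.
3 intermediate landings contribute 3 × 1350 = 4050 mm.
Top and bottom landings: 2 × 1525 = 3050 mm.
Total = 34920 + 4050 + 3050 = 42020 mm.
= 42.02 m.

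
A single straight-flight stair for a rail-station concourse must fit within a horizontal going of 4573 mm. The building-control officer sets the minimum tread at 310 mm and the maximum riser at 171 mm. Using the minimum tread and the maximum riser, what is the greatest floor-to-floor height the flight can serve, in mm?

4573 / 310 = 14.75, so 14 treads fit.
Risers = treads + 1 = 15.
Maximum height = 15 × 171 = 2565 mm.

2565 mm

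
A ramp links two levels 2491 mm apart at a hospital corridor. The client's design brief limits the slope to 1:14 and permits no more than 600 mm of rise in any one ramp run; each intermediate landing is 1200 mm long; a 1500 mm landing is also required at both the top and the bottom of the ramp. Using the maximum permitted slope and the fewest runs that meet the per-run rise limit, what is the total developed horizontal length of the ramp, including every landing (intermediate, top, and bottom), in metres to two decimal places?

At most 600 each: 2491/600 = 4.15, giving 5 ramp runs. That means 4 intermediate landings.
Horizontal run for 2491 mm of rise at 1:14 is 2491 × 14 = 34874 mm.
4 intermediate landings contribute 4 × 1200 = 4800 mm.
Top and bottom landings: 2 × 1500 = 3000 mm.
Total = 34874 + 4800 + 3000 = 42674 mm.
= 42.67 m.

42.67 m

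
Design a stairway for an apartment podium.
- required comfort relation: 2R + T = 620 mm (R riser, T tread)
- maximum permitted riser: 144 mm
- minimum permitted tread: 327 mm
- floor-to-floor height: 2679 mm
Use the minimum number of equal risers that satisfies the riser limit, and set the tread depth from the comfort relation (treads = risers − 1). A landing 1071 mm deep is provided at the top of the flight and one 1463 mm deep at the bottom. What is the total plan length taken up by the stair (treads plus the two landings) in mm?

8618 mm

At most 144 each: 2679/144 = 18.60, giving 19 risers.
Each riser is 2679/19 = 141 mm (≤ 144 mm).
T = 620 − 2·141 = 338 mm, which satisfies the 327 mm minimum.
Going = (19 − 1) × 338 = 6084 mm.
Enclosure = 6084 + 1071 + 1463 = 8618 mm.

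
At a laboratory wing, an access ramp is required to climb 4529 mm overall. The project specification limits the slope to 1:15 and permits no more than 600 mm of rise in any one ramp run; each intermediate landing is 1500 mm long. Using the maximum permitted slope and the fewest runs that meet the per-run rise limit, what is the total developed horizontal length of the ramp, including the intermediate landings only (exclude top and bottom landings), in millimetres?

4529 / 600 = 7.548 → round up to 8 ramp runs. That means 7 intermediate landings.
Horizontal run for 4529 mm of rise at 1:15 is 4529 × 15 = 67935 mm.
7 intermediate landings contribute 7 × 1500 = 10500 mm.
Total developed length = 67935 + 10500 = 78435 mm.

78435 mm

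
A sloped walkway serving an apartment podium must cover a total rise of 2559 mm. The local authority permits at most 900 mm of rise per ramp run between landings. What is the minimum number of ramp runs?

2559 / 900 = 2.843 → round up to 3 ramp runs.

3 runs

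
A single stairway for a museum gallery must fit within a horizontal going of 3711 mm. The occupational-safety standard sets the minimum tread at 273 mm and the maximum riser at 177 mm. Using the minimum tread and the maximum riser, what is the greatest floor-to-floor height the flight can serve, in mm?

Treads that fit: ⌊3711 / 273⌋ = 13.
Risers = treads + 1 = 14.
Maximum height = 14 × 177 = 2478 mm.

2478 mm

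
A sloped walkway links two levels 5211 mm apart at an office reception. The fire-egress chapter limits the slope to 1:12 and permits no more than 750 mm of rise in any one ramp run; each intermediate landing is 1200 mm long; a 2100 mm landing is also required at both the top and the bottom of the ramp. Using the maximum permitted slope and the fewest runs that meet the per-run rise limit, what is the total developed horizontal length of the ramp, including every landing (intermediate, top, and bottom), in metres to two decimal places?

73.93 m

At most 750 each: 5211/750 = 6.95, giving 7 ramp runs. That means 6 intermediate landings.
Horizontal run for 5211 mm of rise at 1:12 is 5211 × 12 = 62532 mm.
Intermediate landings: 6 × 1200 = 7200 mm.
Top and bottom landings: 2 × 2100 = 4200 mm.
Total = 62532 + 7200 + 4200 = 73932 mm.
= 73.93 m.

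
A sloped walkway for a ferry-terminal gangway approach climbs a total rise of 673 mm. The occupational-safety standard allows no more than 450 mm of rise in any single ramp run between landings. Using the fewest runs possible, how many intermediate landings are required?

⌈673/450⌉ = 2 ramp runs.
2 runs are separated by 1 intermediate landings.

1 intermediate landings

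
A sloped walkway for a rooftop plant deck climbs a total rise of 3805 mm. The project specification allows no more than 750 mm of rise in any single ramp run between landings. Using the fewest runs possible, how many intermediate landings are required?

5 intermediate landings

At most 750 each: 3805/750 = 5.07, giving 6 ramp runs.
6 runs are separated by 5 intermediate landings.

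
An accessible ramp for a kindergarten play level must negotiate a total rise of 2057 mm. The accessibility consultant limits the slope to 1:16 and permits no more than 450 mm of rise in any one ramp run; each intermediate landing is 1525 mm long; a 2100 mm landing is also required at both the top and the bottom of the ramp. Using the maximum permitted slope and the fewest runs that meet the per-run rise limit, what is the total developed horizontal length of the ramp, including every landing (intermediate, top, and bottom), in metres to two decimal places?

⌈2057/450⌉ = 5 ramp runs. That means 4 intermediate landings.
Ramp run (horizontal) at 1:16: 2057 × 16 = 32912 mm.
Intermediate landings: 4 × 1525 = 6100 mm.
Top and bottom landings: 2 × 2100 = 4200 mm.
Total = 32912 + 6100 + 4200 = 43212 mm.
= 43.21 m.

43.21 m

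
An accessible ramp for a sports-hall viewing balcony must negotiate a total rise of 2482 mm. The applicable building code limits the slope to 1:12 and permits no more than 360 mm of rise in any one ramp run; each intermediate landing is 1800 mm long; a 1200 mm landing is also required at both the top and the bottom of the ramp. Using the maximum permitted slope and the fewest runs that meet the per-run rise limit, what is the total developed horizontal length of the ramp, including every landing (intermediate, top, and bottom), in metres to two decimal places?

42.98 m

⌈2482/360⌉ = 7 ramp runs. That means 6 intermediate landings.
Horizontal run for 2482 mm of rise at 1:12 is 2482 × 12 = 29784 mm.
Intermediate landings: 6 × 1800 = 10800 mm.
Top and bottom landings: 2 × 1200 = 2400 mm.
Total = 29784 + 10800 + 2400 = 42984 mm.
= 42.98 m.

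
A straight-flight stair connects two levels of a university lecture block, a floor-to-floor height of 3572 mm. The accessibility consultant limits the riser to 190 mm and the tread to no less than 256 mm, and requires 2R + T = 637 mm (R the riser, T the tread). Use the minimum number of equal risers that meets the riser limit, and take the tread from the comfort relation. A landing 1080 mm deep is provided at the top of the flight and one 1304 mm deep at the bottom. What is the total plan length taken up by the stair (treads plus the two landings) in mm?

7082 mm

3572 / 190 = 18.80, so 19 risers are needed.
R = 3572 ÷ 19 = 188 mm.
Tread T = 637 − 2 × 188 = 261 mm (≥ 256 mm).
Treads = 19 − 1 = 18; going = 18 × 261 = 4698 mm.
Enclosure = 4698 + 1080 + 1304 = 7082 mm.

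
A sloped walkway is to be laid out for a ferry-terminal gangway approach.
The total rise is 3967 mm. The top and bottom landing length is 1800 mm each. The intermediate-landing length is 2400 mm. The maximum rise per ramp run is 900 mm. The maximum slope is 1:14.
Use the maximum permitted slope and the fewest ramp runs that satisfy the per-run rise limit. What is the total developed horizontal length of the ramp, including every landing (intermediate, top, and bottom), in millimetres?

68738 mm

⌈3967/900⌉ = 5 ramp runs. That means 4 intermediate landings.
Horizontal run for 3967 mm of rise at 1:14 is 3967 × 14 = 55538 mm.
Intermediate landings: 4 × 2400 = 9600 mm.
Top and bottom landings: 2 × 1800 = 3600 mm.
Total = 55538 + 9600 + 3600 = 68738 mm.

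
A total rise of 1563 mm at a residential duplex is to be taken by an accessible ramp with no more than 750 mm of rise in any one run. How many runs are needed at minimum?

At most 750 each: 1563/750 = 2.08, giving 3 ramp runs.

3 runs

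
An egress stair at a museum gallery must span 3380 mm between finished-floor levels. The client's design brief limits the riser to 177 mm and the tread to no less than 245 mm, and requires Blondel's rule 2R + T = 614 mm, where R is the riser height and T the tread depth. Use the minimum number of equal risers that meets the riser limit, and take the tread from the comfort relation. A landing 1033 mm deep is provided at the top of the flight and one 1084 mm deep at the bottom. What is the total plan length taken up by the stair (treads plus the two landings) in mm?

7361 mm

At most 177 each: 3380/177 = 19.10, giving 20 risers.
Riser R = 3380 / 20 = 169 mm, within the 177 mm limit.
From 2R + T = 614: T = 614 − 338 = 276 mm.
Treads = 20 − 1 = 19; going = 19 × 276 = 5244 mm.
Add landings: 5244 + 1033 + 1084 = 7361 mm.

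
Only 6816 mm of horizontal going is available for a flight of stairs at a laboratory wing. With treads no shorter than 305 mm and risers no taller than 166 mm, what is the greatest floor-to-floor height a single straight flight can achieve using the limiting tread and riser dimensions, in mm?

3818 mm

Treads that fit: ⌊6816 / 305⌋ = 22.
Risers = treads + 1 = 23.
Maximum height = 23 × 166 = 3818 mm.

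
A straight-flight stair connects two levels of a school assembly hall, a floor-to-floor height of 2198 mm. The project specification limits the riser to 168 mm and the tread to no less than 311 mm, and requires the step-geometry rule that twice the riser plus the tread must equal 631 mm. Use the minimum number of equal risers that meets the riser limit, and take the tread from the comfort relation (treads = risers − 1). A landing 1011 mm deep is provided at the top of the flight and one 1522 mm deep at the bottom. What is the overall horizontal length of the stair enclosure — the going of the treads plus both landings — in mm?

At most 168 each: 2198/168 = 13.08, giving 14 risers.
Riser R = 2198 / 14 = 157 mm, within the 168 mm limit.
Tread T = 631 − 2 × 157 = 317 mm (≥ 311 mm).
14 risers give 13 treads; going = 13 × 317 = 4121 mm.
Enclosure = 4121 + 1011 + 1522 = 6654 mm.

6654 mm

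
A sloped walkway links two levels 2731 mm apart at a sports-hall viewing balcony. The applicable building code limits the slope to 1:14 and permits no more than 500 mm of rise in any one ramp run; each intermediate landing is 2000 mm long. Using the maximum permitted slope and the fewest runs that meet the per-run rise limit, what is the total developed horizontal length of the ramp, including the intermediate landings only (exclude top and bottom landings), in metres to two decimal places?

48.23 m

⌈2731/500⌉ = 6 ramp runs. That means 5 intermediate landings.
Horizontal run for 2731 mm of rise at 1:14 is 2731 × 14 = 38234 mm.
5 intermediate landings contribute 5 × 2000 = 10000 mm.
Total developed length = 38234 + 10000 = 48234 mm.
= 48.23 m.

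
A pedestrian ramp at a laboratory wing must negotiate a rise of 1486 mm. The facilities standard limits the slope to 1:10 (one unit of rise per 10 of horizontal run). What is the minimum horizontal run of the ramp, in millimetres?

14860 mm

Run = rise × 10 = 1486 × 10 = 14860 mm.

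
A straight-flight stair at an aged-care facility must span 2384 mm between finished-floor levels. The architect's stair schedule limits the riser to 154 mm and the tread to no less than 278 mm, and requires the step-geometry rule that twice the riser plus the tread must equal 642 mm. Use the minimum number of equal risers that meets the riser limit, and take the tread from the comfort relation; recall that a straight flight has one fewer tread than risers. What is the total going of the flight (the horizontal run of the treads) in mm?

5160 mm

At most 154 each: 2384/154 = 15.48, giving 16 risers.
Riser R = 2384 / 16 = 149 mm, within the 154 mm limit.
From 2R + T = 642: T = 642 − 298 = 344 mm.
Going = (16 − 1) × 344 = 5160 mm.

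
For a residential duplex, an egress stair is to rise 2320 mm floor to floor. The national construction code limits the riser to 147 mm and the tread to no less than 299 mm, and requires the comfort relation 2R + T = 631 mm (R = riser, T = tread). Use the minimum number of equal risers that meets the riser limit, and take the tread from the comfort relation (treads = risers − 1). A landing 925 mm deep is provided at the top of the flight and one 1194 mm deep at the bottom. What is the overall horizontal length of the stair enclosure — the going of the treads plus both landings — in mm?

7234 mm

2320 / 147 = 15.782 → round up to 16 risers.
Each riser is 2320/16 = 145 mm (≤ 147 mm).
From 2R + T = 631: T = 631 − 290 = 341 mm.
Going = (16 − 1) × 341 = 5115 mm.
Enclosure = 5115 + 925 + 1194 = 7234 mm.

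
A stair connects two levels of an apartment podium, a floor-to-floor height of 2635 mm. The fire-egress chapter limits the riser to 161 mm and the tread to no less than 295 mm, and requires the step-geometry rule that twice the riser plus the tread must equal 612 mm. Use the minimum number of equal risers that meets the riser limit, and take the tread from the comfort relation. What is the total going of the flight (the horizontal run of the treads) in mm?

2635 / 161 = 16.37, so 17 risers are needed.
Riser R = 2635 / 17 = 155 mm, within the 161 mm limit.
Tread T = 612 − 2 × 155 = 302 mm (≥ 295 mm).
Treads = 17 − 1 = 16; going = 16 × 302 = 4832 mm.

4832 mm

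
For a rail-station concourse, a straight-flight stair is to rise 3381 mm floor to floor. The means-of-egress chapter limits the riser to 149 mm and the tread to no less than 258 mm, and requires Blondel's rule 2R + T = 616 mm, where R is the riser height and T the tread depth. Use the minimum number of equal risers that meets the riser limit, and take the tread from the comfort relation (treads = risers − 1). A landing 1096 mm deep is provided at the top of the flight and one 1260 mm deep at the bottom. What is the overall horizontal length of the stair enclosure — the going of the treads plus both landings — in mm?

9440 mm

3381 / 149 = 22.691 → round up to 23 risers.
R = 3381 ÷ 23 = 147 mm.
T = 616 − 2·147 = 322 mm, which satisfies the 258 mm minimum.
23 risers give 22 treads; going = 22 × 322 = 7084 mm.
Enclosure = 7084 + 1096 + 1260 = 9440 mm.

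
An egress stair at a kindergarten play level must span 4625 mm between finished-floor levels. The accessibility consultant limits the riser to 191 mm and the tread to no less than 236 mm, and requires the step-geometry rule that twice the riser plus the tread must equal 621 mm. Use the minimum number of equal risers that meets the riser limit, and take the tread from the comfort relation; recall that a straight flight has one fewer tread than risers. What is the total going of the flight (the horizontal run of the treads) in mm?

6024 mm

At most 191 each: 4625/191 = 24.21, giving 25 risers.
Each riser is 4625/25 = 185 mm (≤ 191 mm).
T = 621 − 2·185 = 251 mm, which satisfies the 236 mm minimum.
Going = (25 − 1) × 251 = 6024 mm.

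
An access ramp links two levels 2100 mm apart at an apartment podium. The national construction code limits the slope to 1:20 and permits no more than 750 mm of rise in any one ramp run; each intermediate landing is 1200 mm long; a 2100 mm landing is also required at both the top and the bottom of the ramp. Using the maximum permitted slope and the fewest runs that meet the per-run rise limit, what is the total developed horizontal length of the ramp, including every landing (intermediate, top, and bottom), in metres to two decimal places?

2100 / 750 = 2.800 → round up to 3 ramp runs. That means 2 intermediate landings.
Ramp run (horizontal) at 1:20: 2100 × 20 = 42000 mm.
2 intermediate landings contribute 2 × 1200 = 2400 mm.
Top and bottom landings: 2 × 2100 = 4200 mm.
Total = 42000 + 2400 + 4200 = 48600 mm.
= 48.60 m.

48.60 m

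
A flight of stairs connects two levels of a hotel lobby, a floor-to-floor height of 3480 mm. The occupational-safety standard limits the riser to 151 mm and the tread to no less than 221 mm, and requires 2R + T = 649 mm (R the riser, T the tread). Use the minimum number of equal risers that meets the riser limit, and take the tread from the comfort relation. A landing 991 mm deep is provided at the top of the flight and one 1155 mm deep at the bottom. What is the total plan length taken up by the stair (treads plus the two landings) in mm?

3480 / 151 = 23.05, so 24 risers are needed.
Riser R = 3480 / 24 = 145 mm, within the 151 mm limit.
T = 649 − 2·145 = 359 mm, which satisfies the 221 mm minimum.
Going = (24 − 1) × 359 = 8257 mm.
Add landings: 8257 + 991 + 1155 = 10403 mm.

10403 mm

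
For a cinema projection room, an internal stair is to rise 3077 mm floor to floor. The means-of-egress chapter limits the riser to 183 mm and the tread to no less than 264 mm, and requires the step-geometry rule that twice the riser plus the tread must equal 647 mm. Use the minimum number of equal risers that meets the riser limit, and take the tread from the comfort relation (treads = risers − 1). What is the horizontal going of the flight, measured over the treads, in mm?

3077 / 183 = 16.814 → round up to 17 risers.
Each riser is 3077/17 = 181 mm (≤ 183 mm).
T = 647 − 2·181 = 285 mm, which satisfies the 264 mm minimum.
Treads = 17 − 1 = 16; going = 16 × 285 = 4560 mm.

4560 mm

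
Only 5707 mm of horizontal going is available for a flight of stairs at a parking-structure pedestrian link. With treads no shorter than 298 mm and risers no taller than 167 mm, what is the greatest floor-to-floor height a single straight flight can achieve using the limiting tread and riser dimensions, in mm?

5707 / 298 = 19.15, so 19 treads fit.
Risers = treads + 1 = 20.
Maximum height = 20 × 167 = 3340 mm.

3340 mm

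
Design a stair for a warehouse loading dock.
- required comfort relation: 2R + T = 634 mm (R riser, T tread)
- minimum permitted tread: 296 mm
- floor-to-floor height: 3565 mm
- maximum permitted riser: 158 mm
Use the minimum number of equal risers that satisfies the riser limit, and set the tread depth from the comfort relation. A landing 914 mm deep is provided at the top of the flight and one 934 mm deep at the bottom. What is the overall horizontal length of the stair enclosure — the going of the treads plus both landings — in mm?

⌈3565/158⌉ = 23 risers.
Riser R = 3565 / 23 = 155 mm, within the 158 mm limit.
Tread T = 634 − 2 × 155 = 324 mm (≥ 296 mm).
23 risers give 22 treads; going = 22 × 324 = 7128 mm.
Enclosure = 7128 + 914 + 934 = 8976 mm.

8976 mm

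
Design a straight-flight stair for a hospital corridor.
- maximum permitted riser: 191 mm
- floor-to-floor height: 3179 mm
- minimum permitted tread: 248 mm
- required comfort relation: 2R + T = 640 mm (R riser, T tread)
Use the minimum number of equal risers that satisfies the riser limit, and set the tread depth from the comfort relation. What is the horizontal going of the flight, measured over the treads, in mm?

⌈3179/191⌉ = 17 risers.
Riser R = 3179 / 17 = 187 mm, within the 191 mm limit.
Tread T = 640 − 2 × 187 = 266 mm (≥ 248 mm).
Going = (17 − 1) × 266 = 4256 mm.

4256 mm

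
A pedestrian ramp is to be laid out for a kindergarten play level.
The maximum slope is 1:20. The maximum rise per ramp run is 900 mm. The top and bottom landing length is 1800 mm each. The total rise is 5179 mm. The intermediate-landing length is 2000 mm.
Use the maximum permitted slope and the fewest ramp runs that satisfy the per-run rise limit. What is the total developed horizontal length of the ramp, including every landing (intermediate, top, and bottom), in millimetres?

5179 / 900 = 5.754 → round up to 6 ramp runs. That means 5 intermediate landings.
Ramp run (horizontal) at 1:20: 5179 × 20 = 103580 mm.
Intermediate landings: 5 × 2000 = 10000 mm.
Top and bottom landings: 2 × 1800 = 3600 mm.
Total = 103580 + 10000 + 3600 = 117180 mm.

117180 mm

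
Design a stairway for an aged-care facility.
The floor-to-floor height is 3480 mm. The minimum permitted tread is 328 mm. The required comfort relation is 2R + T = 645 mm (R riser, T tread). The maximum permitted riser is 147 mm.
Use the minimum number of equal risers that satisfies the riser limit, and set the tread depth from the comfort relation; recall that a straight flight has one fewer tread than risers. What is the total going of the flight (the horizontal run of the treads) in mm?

3480 / 147 = 23.67, so 24 risers are needed.
Riser R = 3480 / 24 = 145 mm, within the 147 mm limit.
From 2R + T = 645: T = 645 − 290 = 355 mm.
Going = (24 − 1) × 355 = 8165 mm.

8165 mm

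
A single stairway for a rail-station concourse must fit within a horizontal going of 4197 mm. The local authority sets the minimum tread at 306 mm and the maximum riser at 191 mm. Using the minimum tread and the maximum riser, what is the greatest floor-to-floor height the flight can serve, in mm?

Treads that fit: ⌊4197 / 306⌋ = 13.
Risers = treads + 1 = 14.
Maximum height = 14 × 191 = 2674 mm.

2674 mm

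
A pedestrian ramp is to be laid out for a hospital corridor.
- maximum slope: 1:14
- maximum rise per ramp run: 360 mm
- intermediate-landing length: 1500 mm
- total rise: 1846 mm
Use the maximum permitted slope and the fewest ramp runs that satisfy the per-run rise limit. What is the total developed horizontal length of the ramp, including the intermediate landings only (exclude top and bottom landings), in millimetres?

1846 / 360 = 5.13, so 6 ramp runs are needed. That means 5 intermediate landings.
Horizontal run for 1846 mm of rise at 1:14 is 1846 × 14 = 25844 mm.
Intermediate landings: 5 × 1500 = 7500 mm.
Total developed length = 25844 + 7500 = 33344 mm.

33344 mm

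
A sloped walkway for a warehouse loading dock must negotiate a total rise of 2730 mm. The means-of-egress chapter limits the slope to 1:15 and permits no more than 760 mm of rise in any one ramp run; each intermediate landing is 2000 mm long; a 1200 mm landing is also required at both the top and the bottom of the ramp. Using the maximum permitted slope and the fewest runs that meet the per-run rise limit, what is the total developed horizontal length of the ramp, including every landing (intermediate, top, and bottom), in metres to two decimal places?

49.35 m

2730 / 760 = 3.592 → round up to 4 ramp runs. That means 3 intermediate landings.
Horizontal run for 2730 mm of rise at 1:15 is 2730 × 15 = 40950 mm.
3 intermediate landings contribute 3 × 2000 = 6000 mm.
Top and bottom landings: 2 × 1200 = 2400 mm.
Total = 40950 + 6000 + 2400 = 49350 mm.
= 49.35 m.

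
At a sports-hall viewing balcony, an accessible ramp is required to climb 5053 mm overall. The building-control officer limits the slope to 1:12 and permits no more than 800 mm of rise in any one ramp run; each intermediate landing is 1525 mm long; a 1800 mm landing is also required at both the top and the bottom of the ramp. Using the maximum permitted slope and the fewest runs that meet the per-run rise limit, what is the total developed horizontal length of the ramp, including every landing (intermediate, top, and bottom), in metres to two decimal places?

At most 800 each: 5053/800 = 6.32, giving 7 ramp runs. That means 6 intermediate landings.
Horizontal run for 5053 mm of rise at 1:12 is 5053 × 12 = 60636 mm.
6 intermediate landings contribute 6 × 1525 = 9150 mm.
Top and bottom landings: 2 × 1800 = 3600 mm.
Total = 60636 + 9150 + 3600 = 73386 mm.
= 73.39 m.

73.39 m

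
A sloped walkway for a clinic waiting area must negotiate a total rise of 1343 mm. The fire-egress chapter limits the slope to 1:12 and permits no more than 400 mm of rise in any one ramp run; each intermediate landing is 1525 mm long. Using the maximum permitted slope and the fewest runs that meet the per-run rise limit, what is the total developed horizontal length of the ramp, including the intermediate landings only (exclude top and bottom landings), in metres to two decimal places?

1343 / 400 = 3.36, so 4 ramp runs are needed. That means 3 intermediate landings.
Ramp run (horizontal) at 1:12: 1343 × 12 = 16116 mm.
3 intermediate landings contribute 3 × 1525 = 4575 mm.
Developed length = 16116 + 4575 = 20691 mm.
= 20.69 m.

20.69 m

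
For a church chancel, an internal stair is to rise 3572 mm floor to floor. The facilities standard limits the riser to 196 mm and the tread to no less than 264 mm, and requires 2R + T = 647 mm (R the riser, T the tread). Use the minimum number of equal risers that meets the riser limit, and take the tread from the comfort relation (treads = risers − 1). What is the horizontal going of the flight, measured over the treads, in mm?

4878 mm

3572 / 196 = 18.224 → round up to 19 risers.
Riser R = 3572 / 19 = 188 mm, within the 196 mm limit.
From 2R + T = 647: T = 647 − 376 = 271 mm.
19 risers give 18 treads; going = 18 × 271 = 4878 mm.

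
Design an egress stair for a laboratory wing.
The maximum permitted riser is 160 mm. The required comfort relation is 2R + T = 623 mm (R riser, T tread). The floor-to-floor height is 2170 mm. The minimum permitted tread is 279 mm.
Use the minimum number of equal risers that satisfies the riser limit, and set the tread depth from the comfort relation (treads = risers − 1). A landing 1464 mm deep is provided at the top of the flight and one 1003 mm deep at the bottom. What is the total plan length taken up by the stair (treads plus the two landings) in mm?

2170 / 160 = 13.56, so 14 risers are needed.
Riser R = 2170 / 14 = 155 mm, within the 160 mm limit.
T = 623 − 2·155 = 313 mm, which satisfies the 279 mm minimum.
14 risers give 13 treads; going = 13 × 313 = 4069 mm.
Enclosure = 4069 + 1464 + 1003 = 6536 mm.

6536 mm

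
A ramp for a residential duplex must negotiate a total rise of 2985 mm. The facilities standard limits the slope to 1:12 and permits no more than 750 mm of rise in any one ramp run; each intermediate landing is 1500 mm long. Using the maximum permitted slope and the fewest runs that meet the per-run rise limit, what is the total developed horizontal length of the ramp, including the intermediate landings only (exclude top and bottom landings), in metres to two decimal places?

2985 / 750 = 3.98, so 4 ramp runs are needed. That means 3 intermediate landings.
Ramp run (horizontal) at 1:12: 2985 × 12 = 35820 mm.
3 intermediate landings contribute 3 × 1500 = 4500 mm.
Developed length = 35820 + 4500 = 40320 mm.
= 40.32 m.

40.32 m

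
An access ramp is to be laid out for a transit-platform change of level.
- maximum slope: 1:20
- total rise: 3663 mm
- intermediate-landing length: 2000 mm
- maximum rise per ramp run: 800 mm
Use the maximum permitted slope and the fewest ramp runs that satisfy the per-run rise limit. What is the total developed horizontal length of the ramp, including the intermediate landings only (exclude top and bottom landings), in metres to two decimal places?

81.26 m

3663 / 800 = 4.58, so 5 ramp runs are needed. That means 4 intermediate landings.
Horizontal run for 3663 mm of rise at 1:20 is 3663 × 20 = 73260 mm.
Intermediate landings: 4 × 2000 = 8000 mm.
Total developed length = 73260 + 8000 = 81260 mm.
= 81.26 m.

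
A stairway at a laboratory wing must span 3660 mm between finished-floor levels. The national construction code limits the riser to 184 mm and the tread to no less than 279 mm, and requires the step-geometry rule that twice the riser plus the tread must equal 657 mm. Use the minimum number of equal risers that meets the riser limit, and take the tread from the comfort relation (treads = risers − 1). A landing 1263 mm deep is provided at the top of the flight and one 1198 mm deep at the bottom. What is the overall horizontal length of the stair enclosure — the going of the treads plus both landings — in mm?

3660 / 184 = 19.89, so 20 risers are needed.
R = 3660 ÷ 20 = 183 mm.
T = 657 − 2·183 = 291 mm, which satisfies the 279 mm minimum.
Treads = 20 − 1 = 19; going = 19 × 291 = 5529 mm.
Add landings: 5529 + 1263 + 1198 = 7990 mm.

7990 mm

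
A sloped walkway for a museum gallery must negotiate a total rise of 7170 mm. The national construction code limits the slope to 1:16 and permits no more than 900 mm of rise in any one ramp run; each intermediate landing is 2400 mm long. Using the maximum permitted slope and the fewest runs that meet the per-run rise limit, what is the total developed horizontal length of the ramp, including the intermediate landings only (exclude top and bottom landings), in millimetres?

131520 mm

7170 / 900 = 7.97, so 8 ramp runs are needed. That means 7 intermediate landings.
Ramp run (horizontal) at 1:16: 7170 × 16 = 114720 mm.
7 intermediate landings contribute 7 × 2400 = 16800 mm.
Developed length = 114720 + 16800 = 131520 mm.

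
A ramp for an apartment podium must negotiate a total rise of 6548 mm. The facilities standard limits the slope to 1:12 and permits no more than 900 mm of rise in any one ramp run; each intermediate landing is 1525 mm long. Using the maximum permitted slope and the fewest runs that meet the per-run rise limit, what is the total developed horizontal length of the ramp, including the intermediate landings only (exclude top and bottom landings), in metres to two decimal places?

6548 / 900 = 7.276 → round up to 8 ramp runs. That means 7 intermediate landings.
Horizontal run for 6548 mm of rise at 1:12 is 6548 × 12 = 78576 mm.
Intermediate landings: 7 × 1525 = 10675 mm.
Developed length = 78576 + 10675 = 89251 mm.
= 89.25 m.

89.25 m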